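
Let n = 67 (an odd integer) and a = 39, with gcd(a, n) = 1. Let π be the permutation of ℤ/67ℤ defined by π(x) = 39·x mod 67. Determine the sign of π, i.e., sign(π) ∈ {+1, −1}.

Start at x=19: 19 → 4 → 22 → 54 → 29 → 59 → 23 → … (one orbit).
Decompose π into cycles: lengths [33, 33, 1] (3 cycles, including the fixed point 0).
3 cycles on 67: each ℓ→(−1)^(ℓ−1), product (−1)^64 = +1.

+1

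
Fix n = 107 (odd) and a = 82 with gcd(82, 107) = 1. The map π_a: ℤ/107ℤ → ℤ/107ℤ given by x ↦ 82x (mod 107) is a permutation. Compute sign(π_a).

-1

Start at x=38: 38 → 13 → 103 → 100 → 68 → 12 → 21 → … (one orbit).
The orbit structure of x ↦ 82x mod 107: 2 orbits of sizes [106, 1].
107 − 2 = 105 transpositions; sign(π) = (−1)^105 = -1.
(82|107)_J = -1 (Zolotarev's lemma cross-check).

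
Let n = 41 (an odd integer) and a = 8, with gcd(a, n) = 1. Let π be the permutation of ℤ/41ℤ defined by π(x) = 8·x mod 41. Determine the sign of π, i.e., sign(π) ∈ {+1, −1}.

Trace 18: π^k(18) = [18, 21, 4, 32, 10, 39, 25] for k=0..6.
Cycle lengths of π_8 on ℤ/41ℤ: [20, 20, 1]; 3 cycles in total.
With 3 cycles on 41 points, sign = (−1)^{41−3} = +1.
The Jacobi symbol (8|41) = +1 (Zolotarev) agrees.

+1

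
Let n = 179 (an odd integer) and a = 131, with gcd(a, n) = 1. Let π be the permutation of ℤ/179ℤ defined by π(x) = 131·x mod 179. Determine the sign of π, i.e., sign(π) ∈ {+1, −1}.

Start at x=133: 133 → 60 → 163 → 52 → 10 → 57 → 128 → … (one orbit).
π_131 has 2 disjoint cycles with lengths [178, 1] on {0,…,178}.
Σ(ℓ_i−1) = 179−2 = 177; sign = (−1)^177 = -1.

-1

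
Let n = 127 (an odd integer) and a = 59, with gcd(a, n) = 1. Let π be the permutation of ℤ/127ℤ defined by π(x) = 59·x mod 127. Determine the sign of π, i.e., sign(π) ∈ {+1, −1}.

-1

Orbit of 20 under x↦59x: [20, 37, 24, 19, 105, 99, 126]… (length divides ord_127(59)).
8 cycles of lengths [18, 18, 18, 18, 18, 18, 18, 1].
127 − 8 = 119 transpositions; sign(π) = (−1)^119 = -1.
The Jacobi symbol (59|127) = -1 (Zolotarev) agrees.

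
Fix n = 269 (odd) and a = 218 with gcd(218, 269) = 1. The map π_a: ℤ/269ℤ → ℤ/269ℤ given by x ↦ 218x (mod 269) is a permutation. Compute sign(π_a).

+1

Start at x=41: 41 → 61 → 117 → 220 → 78 → 57 → 52 → … (one orbit).
Cycle lengths of π_218 on ℤ/269ℤ: [67, 67, 67, 67, 1]; 5 cycles in total.
sign(π) = (−1)^{n − #cycles} = (−1)^{269−5} = (−1)^264 = +1.
Zolotarev: (218|269) = +1, matching the cycle-count sign.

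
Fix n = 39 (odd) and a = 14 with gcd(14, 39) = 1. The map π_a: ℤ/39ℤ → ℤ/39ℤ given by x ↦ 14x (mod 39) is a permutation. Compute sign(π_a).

Trace 1: π^k(1) = [1, 14] for k=0..1.
Cycle lengths of π_14 on ℤ/39ℤ: [2, 2, 2, 2, 2, 2, 2, 2, 2, 2, 2, 2, 2, 1, 1, 1, 1, 1, 1, 1, 1, 1, 1, 1, 1, 1]; 26 cycles in total.
With 26 cycles on 39 points, sign = (−1)^{39−26} = -1.

-1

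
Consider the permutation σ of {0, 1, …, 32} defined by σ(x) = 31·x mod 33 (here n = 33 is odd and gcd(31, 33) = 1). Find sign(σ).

+1

Start at x=1: 1 → 31 → 4 → 25 → 16 → 1 (one orbit).
9 cycles of lengths [5, 5, 5, 5, 5, 5, 1, 1, 1].
9 cycles on 33: each ℓ→(−1)^(ℓ−1), product (−1)^24 = +1.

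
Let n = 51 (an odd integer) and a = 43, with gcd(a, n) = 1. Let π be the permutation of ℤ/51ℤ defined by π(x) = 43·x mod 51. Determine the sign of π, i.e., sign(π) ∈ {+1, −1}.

+1

Orbit of 13 under x↦43x: [13, 49, 16, 25, 4, 19, 1]… (length divides ord_51(43)).
9 cycles of lengths [8, 8, 8, 8, 8, 8, 1, 1, 1].
n − c = 51 − 9 = 42; sign = (−1)^42 = +1.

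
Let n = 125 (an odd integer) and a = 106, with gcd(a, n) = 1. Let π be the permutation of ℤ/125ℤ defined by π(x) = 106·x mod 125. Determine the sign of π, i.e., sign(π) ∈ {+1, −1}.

Orbit of 1 under x↦106x: [1, 106, 111, 16, 71, 26, 6]… (length divides ord_125(106)).
Cycle type of π: 25×4 + 5×4 + 1×5; total 13 cycles.
sign(π) = (−1)^{n − #cycles} = (−1)^{125−13} = (−1)^112 = +1.
Via Zolotarev, sign(π_{106}) = (106|125) = +1.

+1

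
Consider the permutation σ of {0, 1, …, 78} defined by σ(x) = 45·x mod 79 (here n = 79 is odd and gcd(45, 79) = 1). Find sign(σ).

+1

Start at x=13: 13 → 32 → 18 → 20 → 31 → 52 → 49 → … (one orbit).
3 cycles of lengths [39, 39, 1].
3 cycles on 79: each ℓ→(−1)^(ℓ−1), product (−1)^76 = +1.
Check: (45/79) = +1 by Zolotarev.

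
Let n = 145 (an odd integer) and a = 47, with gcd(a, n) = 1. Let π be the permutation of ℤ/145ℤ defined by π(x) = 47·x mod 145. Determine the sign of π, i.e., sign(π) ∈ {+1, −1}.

+1

Orbit of 4 under x↦47x: [4, 43, 136, 12, 129, 118, 36]… (length divides ord_145(47)).
7 cycles of lengths [28, 28, 28, 28, 28, 4, 1].
7 cycles on 145: each ℓ→(−1)^(ℓ−1), product (−1)^138 = +1.
Via Zolotarev, sign(π_{47}) = (47|145) = +1.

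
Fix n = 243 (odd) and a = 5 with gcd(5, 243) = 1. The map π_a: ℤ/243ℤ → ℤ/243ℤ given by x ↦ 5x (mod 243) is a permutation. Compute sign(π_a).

-1

Start at x=209: 209 → 73 → 122 → 124 → 134 → 184 → 191 → … (one orbit).
Cycle type of π: 162 + 54 + 18 + 6 + 2 + 1; total 6 cycles.
Σ(ℓ_i−1) = 243−6 = 237; sign = (−1)^237 = -1.
Check: (5/243) = -1 by Zolotarev.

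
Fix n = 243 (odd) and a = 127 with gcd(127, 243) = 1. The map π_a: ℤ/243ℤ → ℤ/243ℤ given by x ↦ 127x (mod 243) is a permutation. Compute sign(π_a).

+1

Start at x=10: 10 → 55 → 181 → 145 → 190 → 73 → 37 → … (one orbit).
Cycle type of π: 27×6 + 9×6 + 3×6 + 1×9; total 27 cycles.
27 cycles on 243: each ℓ→(−1)^(ℓ−1), product (−1)^216 = +1.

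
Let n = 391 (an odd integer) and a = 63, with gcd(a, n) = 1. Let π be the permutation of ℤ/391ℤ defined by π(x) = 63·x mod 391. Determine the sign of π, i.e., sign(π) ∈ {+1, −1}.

Trace 181: π^k(181) = [181, 64, 122, 257, 160, 305, 56] for k=0..6.
Cycle type of π: 176×2 + 22 + 16 + 1; total 5 cycles.
5 cycles on 391: each ℓ→(−1)^(ℓ−1), product (−1)^386 = +1.
Zolotarev: (63|391) = +1, matching the cycle-count sign.

+1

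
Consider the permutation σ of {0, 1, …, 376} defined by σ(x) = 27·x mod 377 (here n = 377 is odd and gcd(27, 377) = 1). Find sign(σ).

-1

Trace 92: π^k(92) = [92, 222, 339, 105, 196, 14, 1] for k=0..6.
π_27 has 26 disjoint cycles with lengths [28, 28, 28, 28, 28, 28, 28, 28, 28, 28, 28, 28, 28, 1, 1, 1, 1, 1, 1, 1, 1, 1, 1, 1, 1, 1] on {0,…,376}.
n − c = 377 − 26 = 351; sign = (−1)^351 = -1.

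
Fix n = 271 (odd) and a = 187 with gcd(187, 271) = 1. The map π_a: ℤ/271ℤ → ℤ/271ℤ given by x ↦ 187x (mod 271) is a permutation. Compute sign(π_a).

Trace 10: π^k(10) = [10, 244, 100, 1, 187] for k=0..4.
55 cycles of lengths [5, 5, 5, 5, 5, 5, 5, 5, 5, 5, 5, 5, 5, 5, 5, 5, 5, 5, 5, 5, 5, 5, 5, 5, 5, 5, 5, 5, 5, 5, 5, 5, 5, 5, 5, 5, 5, 5, 5, 5, 5, 5, 5, 5, 5, 5, 5, 5, 5, 5, 5, 5, 5, 5, 1].
With 55 cycles on 271 points, sign = (−1)^{271−55} = +1.
Zolotarev: (187|271) = +1, matching the cycle-count sign.

+1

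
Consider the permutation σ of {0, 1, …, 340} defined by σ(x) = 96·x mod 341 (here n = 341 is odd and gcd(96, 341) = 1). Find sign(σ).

Trace 29: π^k(29) = [29, 56, 261, 163, 303, 103, 340] for k=0..6.
Cycle lengths of π_96 on ℤ/341ℤ: [30, 30, 30, 30, 30, 30, 30, 30, 30, 30, 30, 10, 1]; 13 cycles in total.
341 − 13 = 328 transpositions; sign(π) = (−1)^328 = +1.

+1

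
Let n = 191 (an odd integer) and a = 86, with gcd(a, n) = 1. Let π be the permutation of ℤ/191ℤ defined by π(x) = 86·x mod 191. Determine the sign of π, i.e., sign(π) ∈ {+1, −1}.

+1

Orbit of 1 under x↦86x: [1, 86, 138, 26, 135, 150, 103]… (length divides ord_191(86)).
Cycle lengths of π_86 on ℤ/191ℤ: [95, 95, 1]; 3 cycles in total.
3 cycles on 191: each ℓ→(−1)^(ℓ−1), product (−1)^188 = +1.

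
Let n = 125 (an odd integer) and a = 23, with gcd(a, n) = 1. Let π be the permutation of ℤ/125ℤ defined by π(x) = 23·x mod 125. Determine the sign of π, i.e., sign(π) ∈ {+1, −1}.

Trace 62: π^k(62) = [62, 51, 48, 104, 17, 16, 118] for k=0..6.
The orbit structure of x ↦ 23x mod 125: 4 orbits of sizes [100, 20, 4, 1].
With 4 cycles on 125 points, sign = (−1)^{125−4} = -1.
(23|125)_J = -1 (Zolotarev's lemma cross-check).

-1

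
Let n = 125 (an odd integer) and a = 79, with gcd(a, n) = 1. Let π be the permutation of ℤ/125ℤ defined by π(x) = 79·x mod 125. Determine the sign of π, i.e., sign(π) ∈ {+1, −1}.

Start at x=24: 24 → 21 → 34 → 61 → 69 → 76 → 4 → … (one orbit).
Cycle type of π: 50×2 + 10×2 + 2×2 + 1; total 7 cycles.
7 cycles on 125: each ℓ→(−1)^(ℓ−1), product (−1)^118 = +1.

+1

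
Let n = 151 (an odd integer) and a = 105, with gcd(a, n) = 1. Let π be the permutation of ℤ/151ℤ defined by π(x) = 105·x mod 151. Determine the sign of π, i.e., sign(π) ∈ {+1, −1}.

Orbit of 4 under x↦105x: [4, 118, 8, 85, 16, 19, 32]… (length divides ord_151(105)).
Cycle lengths of π_105 on ℤ/151ℤ: [15, 15, 15, 15, 15, 15, 15, 15, 15, 15, 1]; 11 cycles in total.
Σ(ℓ_i−1) = 151−11 = 140; sign = (−1)^140 = +1.

+1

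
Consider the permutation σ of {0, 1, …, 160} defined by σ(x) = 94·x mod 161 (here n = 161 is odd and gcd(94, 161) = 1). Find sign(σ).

-1

Orbit of 101 under x↦94x: [101, 156, 13, 95, 75, 127, 24]… (length divides ord_161(94)).
6 cycles of lengths [66, 66, 11, 11, 6, 1].
With 6 cycles on 161 points, sign = (−1)^{161−6} = -1.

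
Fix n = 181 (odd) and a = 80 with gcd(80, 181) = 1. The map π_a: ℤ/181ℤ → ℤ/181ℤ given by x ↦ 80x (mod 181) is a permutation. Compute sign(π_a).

+1

Orbit of 80 under x↦80x: [80, 65, 132, 62, 73, 48, 39]… (length divides ord_181(80)).
The orbit structure of x ↦ 80x mod 181: 21 orbits of sizes [9, 9, 9, 9, 9, 9, 9, 9, 9, 9, 9, 9, 9, 9, 9, 9, 9, 9, 9, 9, 1].
181 − 21 = 160 transpositions; sign(π) = (−1)^160 = +1.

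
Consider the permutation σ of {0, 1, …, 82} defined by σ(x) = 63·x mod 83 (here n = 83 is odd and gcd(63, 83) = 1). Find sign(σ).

+1

Orbit of 36 under x↦63x: [36, 27, 41, 10, 49, 16, 12]… (length divides ord_83(63)).
π_63 has 3 disjoint cycles with lengths [41, 41, 1] on {0,…,82}.
83 − 3 = 80 transpositions; sign(π) = (−1)^80 = +1.
Via Zolotarev, sign(π_{63}) = (63|83) = +1.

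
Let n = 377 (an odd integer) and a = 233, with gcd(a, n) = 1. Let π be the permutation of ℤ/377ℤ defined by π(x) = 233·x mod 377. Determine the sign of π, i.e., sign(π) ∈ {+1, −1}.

Trace 233: π^k(233) = [233, 1] for k=0..1.
The orbit structure of x ↦ 233x mod 377: 203 orbits of sizes [2, 2, 2, 2, 2, 2, 2, 2, 2, 2, 2, 2, 2, 2, 2, 2, 2, 2, 2, 2, 2, 2, 2, 2, 2, 2, 2, 2, 2, 2, 2, 2, 2, 2, 2, 2, 2, 2, 2, 2, 2, 2, 2, 2, 2, 2, 2, 2, 2, 2, 2, 2, 2, 2, 2, 2, 2, 2, 2, 2, 2, 2, 2, 2, 2, 2, 2, 2, 2, 2, 2, 2, 2, 2, 2, 2, 2, 2, 2, 2, 2, 2, 2, 2, 2, 2, 2, 2, 2, 2, 2, 2, 2, 2, 2, 2, 2, 2, 2, 2, 2, 2, 2, 2, 2, 2, 2, 2, 2, 2, 2, 2, 2, 2, 2, 2, 2, 2, 2, 2, 2, 2, 2, 2, 2, 2, 2, 2, 2, 2, 2, 2, 2, 2, 2, 2, 2, 2, 2, 2, 2, 2, 2, 2, 2, 2, 2, 2, 2, 2, 2, 2, 2, 2, 2, 2, 2, 2, 2, 2, 2, 2, 2, 2, 2, 2, 2, 2, 2, 2, 2, 2, 2, 2, 1, 1, 1, 1, 1, 1, 1, 1, 1, 1, 1, 1, 1, 1, 1, 1, 1, 1, 1, 1, 1, 1, 1, 1, 1, 1, 1, 1, 1].
377 − 203 = 174 transpositions; sign(π) = (−1)^174 = +1.
Via Zolotarev, sign(π_{233}) = (233|377) = +1.

+1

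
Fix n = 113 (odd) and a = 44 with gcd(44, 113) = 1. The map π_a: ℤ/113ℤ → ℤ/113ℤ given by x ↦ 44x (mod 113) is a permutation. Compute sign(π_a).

Start at x=18: 18 → 1 → 44 → 15 → 95 → 112 → 69 → … (one orbit).
Cycle type of π: 8×14 + 1; total 15 cycles.
sign(π) = (−1)^{n − #cycles} = (−1)^{113−15} = (−1)^98 = +1.
Zolotarev: (44|113) = +1, matching the cycle-count sign.

+1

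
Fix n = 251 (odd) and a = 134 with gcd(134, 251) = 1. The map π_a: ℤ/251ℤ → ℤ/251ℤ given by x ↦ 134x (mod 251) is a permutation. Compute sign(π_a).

-1

Start at x=234: 234 → 232 → 215 → 196 → 160 → 105 → 14 → … (one orbit).
The orbit structure of x ↦ 134x mod 251: 2 orbits of sizes [250, 1].
With 2 cycles on 251 points, sign = (−1)^{251−2} = -1.
The Jacobi symbol (134|251) = -1 (Zolotarev) agrees.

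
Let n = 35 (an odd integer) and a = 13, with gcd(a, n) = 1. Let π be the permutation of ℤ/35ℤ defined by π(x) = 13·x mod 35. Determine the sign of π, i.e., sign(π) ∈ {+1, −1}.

+1

Start at x=27: 27 → 1 → 13 → 29 → 27 (one orbit).
Cycle lengths of π_13 on ℤ/35ℤ: [4, 4, 4, 4, 4, 4, 4, 2, 2, 2, 1]; 11 cycles in total.
35 − 11 = 24 transpositions; sign(π) = (−1)^24 = +1.
Via Zolotarev, sign(π_{13}) = (13|35) = +1.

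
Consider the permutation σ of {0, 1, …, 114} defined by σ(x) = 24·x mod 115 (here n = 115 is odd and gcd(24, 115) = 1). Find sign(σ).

Start at x=1: 1 → 24 → 1 (one orbit).
Cycle type of π: 2×46 + 1×23; total 69 cycles.
n − c = 115 − 69 = 46; sign = (−1)^46 = +1.
The Jacobi symbol (24|115) = +1 (Zolotarev) agrees.

+1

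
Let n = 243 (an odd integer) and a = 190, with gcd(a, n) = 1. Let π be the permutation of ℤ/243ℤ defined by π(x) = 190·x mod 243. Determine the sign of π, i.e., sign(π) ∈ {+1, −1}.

Trace 136: π^k(136) = [136, 82, 28, 217, 163, 109, 55] for k=0..6.
π_190 has 63 disjoint cycles with lengths [9, 9, 9, 9, 9, 9, 9, 9, 9, 9, 9, 9, 9, 9, 9, 9, 9, 9, 3, 3, 3, 3, 3, 3, 3, 3, 3, 3, 3, 3, 3, 3, 3, 3, 3, 3, 1, 1, 1, 1, 1, 1, 1, 1, 1, 1, 1, 1, 1, 1, 1, 1, 1, 1, 1, 1, 1, 1, 1, 1, 1, 1, 1] on {0,…,242}.
Σ(ℓ_i−1) = 243−63 = 180; sign = (−1)^180 = +1.
Check: (190/243) = +1 by Zolotarev.

+1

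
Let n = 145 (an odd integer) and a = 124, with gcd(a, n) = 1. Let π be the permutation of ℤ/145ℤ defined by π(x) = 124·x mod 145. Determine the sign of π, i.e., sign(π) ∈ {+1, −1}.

Start at x=69: 69 → 1 → 124 → 6 → 19 → 36 → 114 → … (one orbit).
The orbit structure of x ↦ 124x mod 145: 8 orbits of sizes [28, 28, 28, 28, 28, 2, 2, 1].
With 8 cycles on 145 points, sign = (−1)^{145−8} = -1.
Check: (124/145) = -1 by Zolotarev.

-1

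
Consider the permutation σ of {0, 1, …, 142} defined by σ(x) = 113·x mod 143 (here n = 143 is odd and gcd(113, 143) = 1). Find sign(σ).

Start at x=1: 1 → 113 → 42 → 27 → 48 → 133 → 14 → … (one orbit).
Cycle type of π: 15×8 + 5×2 + 3×4 + 1; total 15 cycles.
With 15 cycles on 143 points, sign = (−1)^{143−15} = +1.
Check: (113/143) = +1 by Zolotarev.

+1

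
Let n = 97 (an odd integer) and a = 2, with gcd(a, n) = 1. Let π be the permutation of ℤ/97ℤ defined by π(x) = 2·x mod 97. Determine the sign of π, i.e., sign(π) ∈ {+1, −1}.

+1

Orbit of 79 under x↦2x: [79, 61, 25, 50, 3, 6, 12]… (length divides ord_97(2)).
Cycle type of π: 48×2 + 1; total 3 cycles.
With 3 cycles on 97 points, sign = (−1)^{97−3} = +1.
The Jacobi symbol (2|97) = +1 (Zolotarev) agrees.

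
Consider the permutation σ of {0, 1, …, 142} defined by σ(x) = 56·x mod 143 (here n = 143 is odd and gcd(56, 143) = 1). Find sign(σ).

Trace 56: π^k(56) = [56, 133, 12, 100, 23, 1] for k=0..5.
33 cycles of lengths [6, 6, 6, 6, 6, 6, 6, 6, 6, 6, 6, 6, 6, 6, 6, 6, 6, 6, 6, 6, 6, 6, 1, 1, 1, 1, 1, 1, 1, 1, 1, 1, 1].
33 cycles on 143: each ℓ→(−1)^(ℓ−1), product (−1)^110 = +1.
The Jacobi symbol (56|143) = +1 (Zolotarev) agrees.

+1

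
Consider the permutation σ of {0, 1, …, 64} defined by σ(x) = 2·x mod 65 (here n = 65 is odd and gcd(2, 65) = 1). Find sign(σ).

Start at x=61: 61 → 57 → 49 → 33 → 1 → 2 → 4 → … (one orbit).
Cycle type of π: 12×5 + 4 + 1; total 7 cycles.
With 7 cycles on 65 points, sign = (−1)^{65−7} = +1.
The Jacobi symbol (2|65) = +1 (Zolotarev) agrees.

+1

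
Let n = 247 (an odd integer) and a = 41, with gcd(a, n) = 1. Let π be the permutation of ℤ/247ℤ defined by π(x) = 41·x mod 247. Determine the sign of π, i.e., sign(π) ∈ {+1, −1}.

Orbit of 1 under x↦41x: [1, 41, 199, 8, 81, 110, 64]… (length divides ord_247(41)).
Cycle type of π: 36×6 + 18 + 12 + 1; total 9 cycles.
sign(π) = (−1)^{n − #cycles} = (−1)^{247−9} = (−1)^238 = +1.

+1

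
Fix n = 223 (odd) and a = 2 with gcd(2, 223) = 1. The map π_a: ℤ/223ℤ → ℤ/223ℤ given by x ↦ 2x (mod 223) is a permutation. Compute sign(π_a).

+1

Start at x=105: 105 → 210 → 197 → 171 → 119 → 15 → 30 → … (one orbit).
Cycle lengths of π_2 on ℤ/223ℤ: [37, 37, 37, 37, 37, 37, 1]; 7 cycles in total.
223 − 7 = 216 transpositions; sign(π) = (−1)^216 = +1.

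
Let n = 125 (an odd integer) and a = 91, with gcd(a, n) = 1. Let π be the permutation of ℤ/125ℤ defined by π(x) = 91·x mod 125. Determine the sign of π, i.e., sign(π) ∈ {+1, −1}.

Trace 41: π^k(41) = [41, 106, 21, 36, 26, 116, 56] for k=0..6.
Cycle type of π: 25×4 + 5×4 + 1×5; total 13 cycles.
With 13 cycles on 125 points, sign = (−1)^{125−13} = +1.

+1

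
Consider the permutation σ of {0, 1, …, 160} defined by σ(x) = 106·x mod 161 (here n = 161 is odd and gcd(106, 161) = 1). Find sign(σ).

-1

Orbit of 15 under x↦106x: [15, 141, 134, 36, 113, 64, 22]… (length divides ord_161(106)).
The orbit structure of x ↦ 106x mod 161: 14 orbits of sizes [22, 22, 22, 22, 22, 22, 22, 1, 1, 1, 1, 1, 1, 1].
sign(π) = (−1)^{n − #cycles} = (−1)^{161−14} = (−1)^147 = -1.
The Jacobi symbol (106|161) = -1 (Zolotarev) agrees.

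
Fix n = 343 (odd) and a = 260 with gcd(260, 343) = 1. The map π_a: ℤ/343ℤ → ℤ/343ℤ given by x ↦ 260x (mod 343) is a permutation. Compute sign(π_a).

Start at x=134: 134 → 197 → 113 → 225 → 190 → 8 → 22 → … (one orbit).
Decompose π into cycles: lengths [49, 49, 49, 49, 49, 49, 7, 7, 7, 7, 7, 7, 1, 1, 1, 1, 1, 1, 1] (19 cycles, including the fixed point 0).
Σ(ℓ_i−1) = 343−19 = 324; sign = (−1)^324 = +1.
(260|343)_J = +1 (Zolotarev's lemma cross-check).

+1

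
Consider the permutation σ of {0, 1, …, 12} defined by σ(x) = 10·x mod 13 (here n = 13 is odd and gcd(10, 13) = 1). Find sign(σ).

+1

Trace 4: π^k(4) = [4, 1, 10, 9, 12, 3] for k=0..5.
Cycle lengths of π_10 on ℤ/13ℤ: [6, 6, 1]; 3 cycles in total.
Σ(ℓ_i−1) = 13−3 = 10; sign = (−1)^10 = +1.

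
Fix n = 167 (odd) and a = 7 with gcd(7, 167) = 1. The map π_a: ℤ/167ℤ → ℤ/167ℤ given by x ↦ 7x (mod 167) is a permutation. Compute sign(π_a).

+1

Start at x=33: 33 → 64 → 114 → 130 → 75 → 24 → 1 → … (one orbit).
The orbit structure of x ↦ 7x mod 167: 3 orbits of sizes [83, 83, 1].
3 cycles on 167: each ℓ→(−1)^(ℓ−1), product (−1)^164 = +1.
The Jacobi symbol (7|167) = +1 (Zolotarev) agrees.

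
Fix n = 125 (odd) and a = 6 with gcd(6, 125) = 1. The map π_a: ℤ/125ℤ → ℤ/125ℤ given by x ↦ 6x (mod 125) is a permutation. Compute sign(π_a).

Orbit of 61 under x↦6x: [61, 116, 71, 51, 56, 86, 16]… (length divides ord_125(6)).
π_6 has 13 disjoint cycles with lengths [25, 25, 25, 25, 5, 5, 5, 5, 1, 1, 1, 1, 1] on {0,…,124}.
n − c = 125 − 13 = 112; sign = (−1)^112 = +1.

+1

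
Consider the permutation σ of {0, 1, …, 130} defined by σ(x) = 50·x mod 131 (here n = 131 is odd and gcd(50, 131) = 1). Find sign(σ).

Trace 3: π^k(3) = [3, 19, 33, 78, 101, 72, 63] for k=0..6.
2 cycles of lengths [130, 1].
Σ(ℓ_i−1) = 131−2 = 129; sign = (−1)^129 = -1.

-1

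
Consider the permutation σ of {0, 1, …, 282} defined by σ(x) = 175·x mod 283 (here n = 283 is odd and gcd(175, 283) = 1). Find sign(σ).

Orbit of 111 under x↦175x: [111, 181, 262, 4, 134, 244, 250]… (length divides ord_283(175)).
π_175 has 7 disjoint cycles with lengths [47, 47, 47, 47, 47, 47, 1] on {0,…,282}.
sign(π) = (−1)^{n − #cycles} = (−1)^{283−7} = (−1)^276 = +1.

+1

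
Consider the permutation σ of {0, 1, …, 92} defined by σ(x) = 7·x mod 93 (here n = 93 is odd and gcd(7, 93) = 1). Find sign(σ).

Orbit of 7 under x↦7x: [7, 49, 64, 76, 67, 4, 28]… (length divides ord_93(7)).
Cycle type of π: 15×6 + 1×3; total 9 cycles.
9 cycles on 93: each ℓ→(−1)^(ℓ−1), product (−1)^84 = +1.
(7|93)_J = +1 (Zolotarev's lemma cross-check).

+1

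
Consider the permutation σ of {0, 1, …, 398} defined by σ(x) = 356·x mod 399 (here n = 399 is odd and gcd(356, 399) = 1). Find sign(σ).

Start at x=314: 314 → 64 → 41 → 232 → 398 → 43 → 146 → … (one orbit).
32 cycles of lengths [18, 18, 18, 18, 18, 18, 18, 18, 18, 18, 18, 18, 18, 18, 18, 18, 18, 18, 18, 18, 18, 2, 2, 2, 2, 2, 2, 2, 2, 2, 2, 1].
sign(π) = (−1)^{n − #cycles} = (−1)^{399−32} = (−1)^367 = -1.
The Jacobi symbol (356|399) = -1 (Zolotarev) agrees.

-1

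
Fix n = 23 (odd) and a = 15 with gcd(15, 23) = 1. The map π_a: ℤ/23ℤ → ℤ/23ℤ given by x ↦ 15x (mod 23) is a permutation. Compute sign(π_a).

-1

Trace 18: π^k(18) = [18, 17, 2, 7, 13, 11, 4] for k=0..6.
The orbit structure of x ↦ 15x mod 23: 2 orbits of sizes [22, 1].
Σ(ℓ_i−1) = 23−2 = 21; sign = (−1)^21 = -1.
Check: (15/23) = -1 by Zolotarev.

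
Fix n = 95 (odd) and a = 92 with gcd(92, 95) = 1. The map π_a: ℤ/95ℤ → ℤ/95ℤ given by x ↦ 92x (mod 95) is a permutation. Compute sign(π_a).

Orbit of 9 under x↦92x: [9, 68, 81, 42, 64, 93, 6]… (length divides ord_95(92)).
Decompose π into cycles: lengths [36, 36, 9, 9, 4, 1] (6 cycles, including the fixed point 0).
n − c = 95 − 6 = 89; sign = (−1)^89 = -1.
Zolotarev: (92|95) = -1, matching the cycle-count sign.

-1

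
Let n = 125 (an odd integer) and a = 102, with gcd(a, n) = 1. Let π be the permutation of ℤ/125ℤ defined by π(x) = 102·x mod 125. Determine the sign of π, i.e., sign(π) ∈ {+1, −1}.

-1

Trace 3: π^k(3) = [3, 56, 87, 124, 23, 96, 42] for k=0..6.
Cycle lengths of π_102 on ℤ/125ℤ: [100, 20, 4, 1]; 4 cycles in total.
With 4 cycles on 125 points, sign = (−1)^{125−4} = -1.
Via Zolotarev, sign(π_{102}) = (102|125) = -1.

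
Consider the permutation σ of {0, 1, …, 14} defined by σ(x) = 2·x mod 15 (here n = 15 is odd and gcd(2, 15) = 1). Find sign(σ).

Trace 2: π^k(2) = [2, 4, 8, 1] for k=0..3.
Decompose π into cycles: lengths [4, 4, 4, 2, 1] (5 cycles, including the fixed point 0).
With 5 cycles on 15 points, sign = (−1)^{15−5} = +1.
Check: (2/15) = +1 by Zolotarev.

+1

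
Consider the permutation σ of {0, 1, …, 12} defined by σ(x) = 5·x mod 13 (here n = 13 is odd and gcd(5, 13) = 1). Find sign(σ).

-1

Trace 12: π^k(12) = [12, 8, 1, 5] for k=0..3.
Cycle lengths of π_5 on ℤ/13ℤ: [4, 4, 4, 1]; 4 cycles in total.
With 4 cycles on 13 points, sign = (−1)^{13−4} = -1.
Via Zolotarev, sign(π_{5}) = (5|13) = -1.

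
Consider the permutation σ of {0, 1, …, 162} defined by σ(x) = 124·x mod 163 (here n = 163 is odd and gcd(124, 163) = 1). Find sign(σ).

Orbit of 112 under x↦124x: [112, 33, 17, 152, 103, 58, 20]… (length divides ord_163(124)).
2 cycles of lengths [162, 1].
n − c = 163 − 2 = 161; sign = (−1)^161 = -1.

-1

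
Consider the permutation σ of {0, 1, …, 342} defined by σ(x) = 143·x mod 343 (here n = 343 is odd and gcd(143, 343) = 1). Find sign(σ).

Orbit of 81 under x↦143x: [81, 264, 22, 59, 205, 160, 242]… (length divides ord_343(143)).
4 cycles of lengths [294, 42, 6, 1].
4 cycles on 343: each ℓ→(−1)^(ℓ−1), product (−1)^339 = -1.
Check: (143/343) = -1 by Zolotarev.

-1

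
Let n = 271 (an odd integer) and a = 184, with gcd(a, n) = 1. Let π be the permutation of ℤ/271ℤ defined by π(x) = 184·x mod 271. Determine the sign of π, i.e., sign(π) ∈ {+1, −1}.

Orbit of 9 under x↦184x: [9, 30, 100, 243, 268, 261, 57]… (length divides ord_271(184)).
The orbit structure of x ↦ 184x mod 271: 10 orbits of sizes [30, 30, 30, 30, 30, 30, 30, 30, 30, 1].
10 cycles on 271: each ℓ→(−1)^(ℓ−1), product (−1)^261 = -1.
Via Zolotarev, sign(π_{184}) = (184|271) = -1.

-1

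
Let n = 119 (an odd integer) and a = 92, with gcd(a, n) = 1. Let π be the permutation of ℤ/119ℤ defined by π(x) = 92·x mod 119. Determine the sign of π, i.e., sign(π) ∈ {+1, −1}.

-1

Trace 43: π^k(43) = [43, 29, 50, 78, 36, 99, 64] for k=0..6.
π_92 has 14 disjoint cycles with lengths [16, 16, 16, 16, 16, 16, 16, 1, 1, 1, 1, 1, 1, 1] on {0,…,118}.
n − c = 119 − 14 = 105; sign = (−1)^105 = -1.
Via Zolotarev, sign(π_{92}) = (92|119) = -1.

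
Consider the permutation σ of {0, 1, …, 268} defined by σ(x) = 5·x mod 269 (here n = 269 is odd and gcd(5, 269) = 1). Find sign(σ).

Start at x=121: 121 → 67 → 66 → 61 → 36 → 180 → 93 → … (one orbit).
The orbit structure of x ↦ 5x mod 269: 5 orbits of sizes [67, 67, 67, 67, 1].
Σ(ℓ_i−1) = 269−5 = 264; sign = (−1)^264 = +1.
Via Zolotarev, sign(π_{5}) = (5|269) = +1.

+1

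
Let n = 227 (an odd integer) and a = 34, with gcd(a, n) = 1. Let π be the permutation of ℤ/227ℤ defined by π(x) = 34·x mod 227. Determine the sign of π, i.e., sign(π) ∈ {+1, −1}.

Trace 59: π^k(59) = [59, 190, 104, 131, 141, 27, 10] for k=0..6.
Decompose π into cycles: lengths [113, 113, 1] (3 cycles, including the fixed point 0).
sign(π) = (−1)^{n − #cycles} = (−1)^{227−3} = (−1)^224 = +1.

+1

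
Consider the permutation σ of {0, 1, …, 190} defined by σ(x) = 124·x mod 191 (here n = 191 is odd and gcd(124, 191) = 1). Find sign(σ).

-1

Trace 121: π^k(121) = [121, 106, 156, 53, 78, 122, 39] for k=0..6.
Cycle lengths of π_124 on ℤ/191ℤ: [190, 1]; 2 cycles in total.
Σ(ℓ_i−1) = 191−2 = 189; sign = (−1)^189 = -1.
(124|191)_J = -1 (Zolotarev's lemma cross-check).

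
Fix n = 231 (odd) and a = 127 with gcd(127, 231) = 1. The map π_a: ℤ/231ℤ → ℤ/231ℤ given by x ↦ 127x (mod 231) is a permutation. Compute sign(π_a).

Trace 211: π^k(211) = [211, 1, 127, 190, 106, 64, 43] for k=0..6.
42 cycles of lengths [10, 10, 10, 10, 10, 10, 10, 10, 10, 10, 10, 10, 10, 10, 10, 10, 10, 10, 10, 10, 10, 1, 1, 1, 1, 1, 1, 1, 1, 1, 1, 1, 1, 1, 1, 1, 1, 1, 1, 1, 1, 1].
sign(π) = (−1)^{n − #cycles} = (−1)^{231−42} = (−1)^189 = -1.
The Jacobi symbol (127|231) = -1 (Zolotarev) agrees.

-1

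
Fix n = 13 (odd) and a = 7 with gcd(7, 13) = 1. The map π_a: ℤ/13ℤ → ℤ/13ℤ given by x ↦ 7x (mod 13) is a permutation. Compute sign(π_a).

-1

Orbit of 4 under x↦7x: [4, 2, 1, 7, 10, 5, 9]… (length divides ord_13(7)).
2 cycles of lengths [12, 1].
With 2 cycles on 13 points, sign = (−1)^{13−2} = -1.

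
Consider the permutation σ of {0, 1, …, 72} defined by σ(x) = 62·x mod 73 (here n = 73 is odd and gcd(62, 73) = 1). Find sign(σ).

Orbit of 18 under x↦62x: [18, 21, 61, 59, 8, 58, 19]… (length divides ord_73(62)).
Cycle type of π: 72 + 1; total 2 cycles.
73 − 2 = 71 transpositions; sign(π) = (−1)^71 = -1.

-1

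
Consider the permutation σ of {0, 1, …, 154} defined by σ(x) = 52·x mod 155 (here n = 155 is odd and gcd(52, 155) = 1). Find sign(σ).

Start at x=14: 14 → 108 → 36 → 12 → 4 → 53 → 121 → … (one orbit).
π_52 has 5 disjoint cycles with lengths [60, 60, 30, 4, 1] on {0,…,154}.
Σ(ℓ_i−1) = 155−5 = 150; sign = (−1)^150 = +1.

+1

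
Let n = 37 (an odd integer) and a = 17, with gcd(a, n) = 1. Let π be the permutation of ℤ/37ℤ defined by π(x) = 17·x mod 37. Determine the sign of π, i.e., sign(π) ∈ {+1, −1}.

-1

Trace 17: π^k(17) = [17, 30, 29, 12, 19, 27, 15] for k=0..6.
π_17 has 2 disjoint cycles with lengths [36, 1] on {0,…,36}.
Σ(ℓ_i−1) = 37−2 = 35; sign = (−1)^35 = -1.
Via Zolotarev, sign(π_{17}) = (17|37) = -1.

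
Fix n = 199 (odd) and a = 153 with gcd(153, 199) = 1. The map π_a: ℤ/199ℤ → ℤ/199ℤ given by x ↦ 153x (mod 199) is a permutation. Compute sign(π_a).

-1

Trace 78: π^k(78) = [78, 193, 77, 40, 150, 65, 194] for k=0..6.
π_153 has 2 disjoint cycles with lengths [198, 1] on {0,…,198}.
199 − 2 = 197 transpositions; sign(π) = (−1)^197 = -1.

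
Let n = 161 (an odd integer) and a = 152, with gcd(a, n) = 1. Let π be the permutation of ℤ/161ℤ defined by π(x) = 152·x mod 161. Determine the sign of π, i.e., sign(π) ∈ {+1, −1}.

Trace 100: π^k(100) = [100, 66, 50, 33, 25, 97, 93] for k=0..6.
π_152 has 5 disjoint cycles with lengths [66, 66, 22, 6, 1] on {0,…,160}.
With 5 cycles on 161 points, sign = (−1)^{161−5} = +1.

+1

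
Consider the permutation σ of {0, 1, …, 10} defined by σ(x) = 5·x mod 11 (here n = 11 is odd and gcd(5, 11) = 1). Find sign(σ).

+1

Trace 5: π^k(5) = [5, 3, 4, 9, 1] for k=0..4.
Cycle type of π: 5×2 + 1; total 3 cycles.
sign(π) = (−1)^{n − #cycles} = (−1)^{11−3} = (−1)^8 = +1.
Zolotarev: (5|11) = +1, matching the cycle-count sign.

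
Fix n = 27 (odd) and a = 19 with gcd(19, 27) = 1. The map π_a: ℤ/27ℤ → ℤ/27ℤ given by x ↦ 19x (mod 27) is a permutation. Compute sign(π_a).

+1

Orbit of 19 under x↦19x: [19, 10, 1]… (length divides ord_27(19)).
Decompose π into cycles: lengths [3, 3, 3, 3, 3, 3, 1, 1, 1, 1, 1, 1, 1, 1, 1] (15 cycles, including the fixed point 0).
Σ(ℓ_i−1) = 27−15 = 12; sign = (−1)^12 = +1.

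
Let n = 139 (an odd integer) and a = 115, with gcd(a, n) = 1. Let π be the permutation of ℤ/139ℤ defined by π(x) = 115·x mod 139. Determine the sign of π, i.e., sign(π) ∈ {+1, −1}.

Start at x=102: 102 → 54 → 94 → 107 → 73 → 55 → 70 → … (one orbit).
π_115 has 2 disjoint cycles with lengths [138, 1] on {0,…,138}.
sign(π) = (−1)^{n − #cycles} = (−1)^{139−2} = (−1)^137 = -1.

-1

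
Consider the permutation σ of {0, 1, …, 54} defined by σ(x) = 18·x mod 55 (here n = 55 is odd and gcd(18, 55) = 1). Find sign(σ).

+1

Start at x=43: 43 → 4 → 17 → 31 → 8 → 34 → 7 → … (one orbit).
Decompose π into cycles: lengths [20, 20, 10, 4, 1] (5 cycles, including the fixed point 0).
Σ(ℓ_i−1) = 55−5 = 50; sign = (−1)^50 = +1.
The Jacobi symbol (18|55) = +1 (Zolotarev) agrees.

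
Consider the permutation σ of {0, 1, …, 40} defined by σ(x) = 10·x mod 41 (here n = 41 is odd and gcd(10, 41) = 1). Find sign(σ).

+1

Trace 10: π^k(10) = [10, 18, 16, 37, 1] for k=0..4.
Decompose π into cycles: lengths [5, 5, 5, 5, 5, 5, 5, 5, 1] (9 cycles, including the fixed point 0).
Σ(ℓ_i−1) = 41−9 = 32; sign = (−1)^32 = +1.
(10|41)_J = +1 (Zolotarev's lemma cross-check).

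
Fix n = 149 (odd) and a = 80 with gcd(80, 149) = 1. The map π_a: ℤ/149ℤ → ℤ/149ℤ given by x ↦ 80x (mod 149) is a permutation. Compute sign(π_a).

+1

Orbit of 39 under x↦80x: [39, 140, 25, 63, 123, 6, 33]… (length divides ord_149(80)).
Cycle lengths of π_80 on ℤ/149ℤ: [37, 37, 37, 37, 1]; 5 cycles in total.
sign(π) = (−1)^{n − #cycles} = (−1)^{149−5} = (−1)^144 = +1.
Zolotarev: (80|149) = +1, matching the cycle-count sign.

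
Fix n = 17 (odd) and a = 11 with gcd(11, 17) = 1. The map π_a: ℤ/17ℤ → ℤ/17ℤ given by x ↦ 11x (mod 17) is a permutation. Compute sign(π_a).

-1

Start at x=5: 5 → 4 → 10 → 8 → 3 → 16 → 6 → … (one orbit).
π_11 has 2 disjoint cycles with lengths [16, 1] on {0,…,16}.
sign(π) = (−1)^{n − #cycles} = (−1)^{17−2} = (−1)^15 = -1.
(11|17)_J = -1 (Zolotarev's lemma cross-check).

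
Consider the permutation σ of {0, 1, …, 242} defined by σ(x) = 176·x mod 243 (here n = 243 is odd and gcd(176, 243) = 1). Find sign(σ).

-1

Orbit of 46 under x↦176x: [46, 77, 187, 107, 121, 155, 64]… (length divides ord_243(176)).
6 cycles of lengths [162, 54, 18, 6, 2, 1].
Σ(ℓ_i−1) = 243−6 = 237; sign = (−1)^237 = -1.
Via Zolotarev, sign(π_{176}) = (176|243) = -1.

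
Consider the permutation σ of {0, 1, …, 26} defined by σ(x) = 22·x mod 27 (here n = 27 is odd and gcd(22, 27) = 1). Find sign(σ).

Trace 25: π^k(25) = [25, 10, 4, 7, 19, 13, 16] for k=0..6.
7 cycles of lengths [9, 9, 3, 3, 1, 1, 1].
Σ(ℓ_i−1) = 27−7 = 20; sign = (−1)^20 = +1.
The Jacobi symbol (22|27) = +1 (Zolotarev) agrees.

+1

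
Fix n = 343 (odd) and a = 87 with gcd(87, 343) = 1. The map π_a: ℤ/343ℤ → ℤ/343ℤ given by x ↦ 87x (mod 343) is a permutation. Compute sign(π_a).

Start at x=29: 29 → 122 → 324 → 62 → 249 → 54 → 239 → … (one orbit).
The orbit structure of x ↦ 87x mod 343: 4 orbits of sizes [294, 42, 6, 1].
Σ(ℓ_i−1) = 343−4 = 339; sign = (−1)^339 = -1.

-1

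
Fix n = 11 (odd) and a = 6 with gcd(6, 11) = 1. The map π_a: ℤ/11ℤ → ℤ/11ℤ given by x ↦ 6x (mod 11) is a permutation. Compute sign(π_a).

Start at x=3: 3 → 7 → 9 → 10 → 5 → 8 → 4 → … (one orbit).
π_6 has 2 disjoint cycles with lengths [10, 1] on {0,…,10}.
sign(π) = (−1)^{n − #cycles} = (−1)^{11−2} = (−1)^9 = -1.
(6|11)_J = -1 (Zolotarev's lemma cross-check).

-1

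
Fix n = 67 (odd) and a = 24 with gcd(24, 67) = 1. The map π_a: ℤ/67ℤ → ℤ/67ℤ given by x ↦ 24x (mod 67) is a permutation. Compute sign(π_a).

Orbit of 24 under x↦24x: [24, 40, 22, 59, 9, 15, 25]… (length divides ord_67(24)).
7 cycles of lengths [11, 11, 11, 11, 11, 11, 1].
n − c = 67 − 7 = 60; sign = (−1)^60 = +1.
Zolotarev: (24|67) = +1, matching the cycle-count sign.

+1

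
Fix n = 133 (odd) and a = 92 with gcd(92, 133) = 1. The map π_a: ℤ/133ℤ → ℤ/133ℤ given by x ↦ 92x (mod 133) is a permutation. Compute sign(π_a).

Trace 120: π^k(120) = [120, 1, 92, 85, 106, 43, 99] for k=0..6.
Cycle lengths of π_92 on ℤ/133ℤ: [9, 9, 9, 9, 9, 9, 9, 9, 9, 9, 9, 9, 9, 9, 1, 1, 1, 1, 1, 1, 1]; 21 cycles in total.
With 21 cycles on 133 points, sign = (−1)^{133−21} = +1.
Check: (92/133) = +1 by Zolotarev.

+1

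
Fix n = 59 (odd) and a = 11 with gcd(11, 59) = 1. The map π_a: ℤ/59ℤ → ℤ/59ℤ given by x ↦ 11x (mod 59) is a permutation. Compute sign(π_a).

-1

Orbit of 47 under x↦11x: [47, 45, 23, 17, 10, 51, 30]… (length divides ord_59(11)).
The orbit structure of x ↦ 11x mod 59: 2 orbits of sizes [58, 1].
59 − 2 = 57 transpositions; sign(π) = (−1)^57 = -1.
Check: (11/59) = -1 by Zolotarev.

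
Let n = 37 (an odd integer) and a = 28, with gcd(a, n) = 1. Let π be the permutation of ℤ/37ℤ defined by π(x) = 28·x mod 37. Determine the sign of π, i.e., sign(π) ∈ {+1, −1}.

Start at x=30: 30 → 26 → 25 → 34 → 27 → 16 → 4 → … (one orbit).
π_28 has 3 disjoint cycles with lengths [18, 18, 1] on {0,…,36}.
37 − 3 = 34 transpositions; sign(π) = (−1)^34 = +1.
Via Zolotarev, sign(π_{28}) = (28|37) = +1.

+1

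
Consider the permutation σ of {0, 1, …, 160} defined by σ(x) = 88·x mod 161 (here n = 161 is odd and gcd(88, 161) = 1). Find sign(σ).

-1

Orbit of 156 under x↦88x: [156, 43, 81, 44, 8, 60, 128]… (length divides ord_161(88)).
π_88 has 6 disjoint cycles with lengths [66, 66, 22, 3, 3, 1] on {0,…,160}.
n − c = 161 − 6 = 155; sign = (−1)^155 = -1.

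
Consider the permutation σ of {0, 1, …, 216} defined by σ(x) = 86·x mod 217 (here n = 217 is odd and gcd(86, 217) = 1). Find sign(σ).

Start at x=107: 107 → 88 → 190 → 65 → 165 → 85 → 149 → … (one orbit).
Decompose π into cycles: lengths [30, 30, 30, 30, 30, 30, 30, 3, 3, 1] (10 cycles, including the fixed point 0).
Σ(ℓ_i−1) = 217−10 = 207; sign = (−1)^207 = -1.
Check: (86/217) = -1 by Zolotarev.

-1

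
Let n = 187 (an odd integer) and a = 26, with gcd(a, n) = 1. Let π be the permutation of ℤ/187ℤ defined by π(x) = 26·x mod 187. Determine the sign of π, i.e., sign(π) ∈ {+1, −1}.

Start at x=104: 104 → 86 → 179 → 166 → 15 → 16 → 42 → … (one orbit).
The orbit structure of x ↦ 26x mod 187: 9 orbits of sizes [40, 40, 40, 40, 8, 8, 5, 5, 1].
9 cycles on 187: each ℓ→(−1)^(ℓ−1), product (−1)^178 = +1.
Check: (26/187) = +1 by Zolotarev.

+1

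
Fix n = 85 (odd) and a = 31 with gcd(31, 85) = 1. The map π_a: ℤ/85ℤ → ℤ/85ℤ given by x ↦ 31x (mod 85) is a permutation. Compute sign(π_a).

Trace 56: π^k(56) = [56, 36, 11, 1, 31, 26, 41] for k=0..6.
10 cycles of lengths [16, 16, 16, 16, 16, 1, 1, 1, 1, 1].
sign(π) = (−1)^{n − #cycles} = (−1)^{85−10} = (−1)^75 = -1.

-1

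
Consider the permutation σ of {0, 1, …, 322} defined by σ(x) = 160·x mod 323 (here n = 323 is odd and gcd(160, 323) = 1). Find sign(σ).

Start at x=198: 198 → 26 → 284 → 220 → 316 → 172 → 65 → … (one orbit).
11 cycles of lengths [48, 48, 48, 48, 48, 48, 16, 6, 6, 6, 1].
Σ(ℓ_i−1) = 323−11 = 312; sign = (−1)^312 = +1.
Zolotarev: (160|323) = +1, matching the cycle-count sign.

+1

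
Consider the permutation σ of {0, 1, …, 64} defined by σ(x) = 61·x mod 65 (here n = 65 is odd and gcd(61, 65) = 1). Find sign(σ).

+1

Start at x=16: 16 → 1 → 61 → 16 (one orbit).
Cycle lengths of π_61 on ℤ/65ℤ: [3, 3, 3, 3, 3, 3, 3, 3, 3, 3, 3, 3, 3, 3, 3, 3, 3, 3, 3, 3, 1, 1, 1, 1, 1]; 25 cycles in total.
65 − 25 = 40 transpositions; sign(π) = (−1)^40 = +1.
The Jacobi symbol (61|65) = +1 (Zolotarev) agrees.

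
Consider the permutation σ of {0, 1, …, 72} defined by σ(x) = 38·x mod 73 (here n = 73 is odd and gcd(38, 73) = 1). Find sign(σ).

+1

Start at x=12: 12 → 18 → 27 → 4 → 6 → 9 → 50 → … (one orbit).
π_38 has 3 disjoint cycles with lengths [36, 36, 1] on {0,…,72}.
3 cycles on 73: each ℓ→(−1)^(ℓ−1), product (−1)^70 = +1.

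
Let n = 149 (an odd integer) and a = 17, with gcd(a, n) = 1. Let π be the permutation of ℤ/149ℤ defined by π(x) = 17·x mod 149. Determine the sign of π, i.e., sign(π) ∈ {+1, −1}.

Start at x=1: 1 → 17 → 140 → 145 → 81 → 36 → 16 → … (one orbit).
The orbit structure of x ↦ 17x mod 149: 5 orbits of sizes [37, 37, 37, 37, 1].
149 − 5 = 144 transpositions; sign(π) = (−1)^144 = +1.
Via Zolotarev, sign(π_{17}) = (17|149) = +1.

+1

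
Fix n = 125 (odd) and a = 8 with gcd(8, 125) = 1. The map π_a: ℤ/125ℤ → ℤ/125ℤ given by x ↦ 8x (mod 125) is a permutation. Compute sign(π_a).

-1

Start at x=64: 64 → 12 → 96 → 18 → 19 → 27 → 91 → … (one orbit).
The orbit structure of x ↦ 8x mod 125: 4 orbits of sizes [100, 20, 4, 1].
sign(π) = (−1)^{n − #cycles} = (−1)^{125−4} = (−1)^121 = -1.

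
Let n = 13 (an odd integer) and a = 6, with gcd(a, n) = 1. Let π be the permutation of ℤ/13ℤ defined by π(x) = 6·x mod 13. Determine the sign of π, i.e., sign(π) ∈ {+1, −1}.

Start at x=4: 4 → 11 → 1 → 6 → 10 → 8 → 9 → … (one orbit).
Cycle lengths of π_6 on ℤ/13ℤ: [12, 1]; 2 cycles in total.
2 cycles on 13: each ℓ→(−1)^(ℓ−1), product (−1)^11 = -1.
Check: (6/13) = -1 by Zolotarev.

-1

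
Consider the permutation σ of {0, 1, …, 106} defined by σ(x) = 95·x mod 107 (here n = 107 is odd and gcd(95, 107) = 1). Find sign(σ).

-1

Orbit of 32 under x↦95x: [32, 44, 7, 23, 45, 102, 60]… (length divides ord_107(95)).
Cycle type of π: 106 + 1; total 2 cycles.
2 cycles on 107: each ℓ→(−1)^(ℓ−1), product (−1)^105 = -1.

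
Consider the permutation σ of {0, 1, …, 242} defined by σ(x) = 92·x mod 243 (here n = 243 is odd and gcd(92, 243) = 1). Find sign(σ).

-1

Orbit of 52 under x↦92x: [52, 167, 55, 200, 175, 62, 115]… (length divides ord_243(92)).
π_92 has 6 disjoint cycles with lengths [162, 54, 18, 6, 2, 1] on {0,…,242}.
sign(π) = (−1)^{n − #cycles} = (−1)^{243−6} = (−1)^237 = -1.
(92|243)_J = -1 (Zolotarev's lemma cross-check).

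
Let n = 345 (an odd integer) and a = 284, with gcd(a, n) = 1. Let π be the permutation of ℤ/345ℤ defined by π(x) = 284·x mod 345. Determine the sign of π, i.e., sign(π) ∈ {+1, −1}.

Start at x=59: 59 → 196 → 119 → 331 → 164 → 1 → 284 → … (one orbit).
The orbit structure of x ↦ 284x mod 345: 24 orbits of sizes [22, 22, 22, 22, 22, 22, 22, 22, 22, 22, 22, 22, 22, 22, 11, 11, 2, 2, 2, 2, 2, 2, 2, 1].
With 24 cycles on 345 points, sign = (−1)^{345−24} = -1.
(284|345)_J = -1 (Zolotarev's lemma cross-check).

-1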